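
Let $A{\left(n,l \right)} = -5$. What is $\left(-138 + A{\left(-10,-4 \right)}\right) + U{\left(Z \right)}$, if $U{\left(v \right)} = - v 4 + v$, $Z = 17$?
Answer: $-194$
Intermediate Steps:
$U{\left(v \right)} = - 3 v$ ($U{\left(v \right)} = - 4 v + v = - 3 v$)
$\left(-138 + A{\left(-10,-4 \right)}\right) + U{\left(Z \right)} = \left(-138 - 5\right) - 51 = -143 - 51 = -194$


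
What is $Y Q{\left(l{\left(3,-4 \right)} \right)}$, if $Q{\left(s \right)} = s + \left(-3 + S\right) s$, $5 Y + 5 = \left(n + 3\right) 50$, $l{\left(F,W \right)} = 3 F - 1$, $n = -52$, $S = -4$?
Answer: $23568$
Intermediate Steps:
$l{\left(F,W \right)} = -1 + 3 F$
$Y = -491$ ($Y = -1 + \frac{\left(-52 + 3\right) 50}{5} = -1 + \frac{\left(-49\right) 50}{5} = -1 + \frac{1}{5} \left(-2450\right) = -1 - 490 = -491$)
$Q{\left(s \right)} = - 6 s$ ($Q{\left(s \right)} = s + \left(-3 - 4\right) s = s - 7 s = - 6 s$)
$Y Q{\left(l{\left(3,-4 \right)} \right)} = - 491 \left(- 6 \left(-1 + 3 \cdot 3\right)\right) = - 491 \left(- 6 \left(-1 + 9\right)\right) = - 491 \left(\left(-6\right) 8\right) = \left(-491\right) \left(-48\right) = 23568$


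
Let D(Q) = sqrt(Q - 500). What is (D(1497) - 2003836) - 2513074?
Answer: -4516910 + sqrt(997) ≈ -4.5169e+6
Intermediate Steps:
D(Q) = sqrt(-500 + Q)
(D(1497) - 2003836) - 2513074 = (sqrt(-500 + 1497) - 2003836) - 2513074 = (sqrt(997) - 2003836) - 2513074 = (-2003836 + sqrt(997)) - 2513074 = -4516910 + sqrt(997)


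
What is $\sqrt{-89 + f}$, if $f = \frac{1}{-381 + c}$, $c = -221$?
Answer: $\frac{i \sqrt{32254558}}{602} \approx 9.4341 i$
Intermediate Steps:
$f = - \frac{1}{602}$ ($f = \frac{1}{-381 - 221} = \frac{1}{-602} = - \frac{1}{602} \approx -0.0016611$)
$\sqrt{-89 + f} = \sqrt{-89 - \frac{1}{602}} = \sqrt{- \frac{53579}{602}} = \frac{i \sqrt{32254558}}{602}$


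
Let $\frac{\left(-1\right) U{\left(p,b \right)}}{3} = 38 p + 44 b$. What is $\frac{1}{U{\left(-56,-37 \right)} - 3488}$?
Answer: $\frac{1}{7780} \approx 0.00012853$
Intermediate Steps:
$U{\left(p,b \right)} = - 132 b - 114 p$ ($U{\left(p,b \right)} = - 3 \left(38 p + 44 b\right) = - 132 b - 114 p$)
$\frac{1}{U{\left(-56,-37 \right)} - 3488} = \frac{1}{\left(\left(-132\right) \left(-37\right) - -6384\right) - 3488} = \frac{1}{\left(4884 + 6384\right) - 3488} = \frac{1}{11268 - 3488} = \frac{1}{7780}$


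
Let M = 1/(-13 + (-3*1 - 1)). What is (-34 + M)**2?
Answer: 335241/289 ≈ 1160.0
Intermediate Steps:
M = -1/17 (M = 1/(-13 + (-3 - 1)) = 1/(-13 - 4) = 1/(-17) = -1/17 ≈ -0.058824)
(-34 + M)**2 = (-34 - 1/17)**2 = (-579/17)**2 = 335241/289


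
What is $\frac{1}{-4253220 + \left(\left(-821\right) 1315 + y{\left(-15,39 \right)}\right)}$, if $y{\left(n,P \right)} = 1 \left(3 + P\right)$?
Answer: $- \frac{1}{5332793} \approx -1.8752 \cdot 10^{-7}$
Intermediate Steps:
$y{\left(n,P \right)} = 3 + P$
$\frac{1}{-4253220 + \left(\left(-821\right) 1315 + y{\left(-15,39 \right)}\right)} = \frac{1}{-4253220 + \left(\left(-821\right) 1315 + \left(3 + 39\right)\right)} = \frac{1}{-4253220 + \left(-1079615 + 42\right)} = \frac{1}{-4253220 - 1079573} = \frac{1}{-5332793} = - \frac{1}{5332793}$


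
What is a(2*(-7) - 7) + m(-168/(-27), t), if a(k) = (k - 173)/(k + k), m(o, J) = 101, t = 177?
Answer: 2218/21 ≈ 105.62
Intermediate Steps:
a(k) = (-173 + k)/(2*k) (a(k) = (-173 + k)/((2*k)) = (-173 + k)*(1/(2*k)) = (-173 + k)/(2*k))
a(2*(-7) - 7) + m(-168/(-27), t) = (-173 + (2*(-7) - 7))/(2*(2*(-7) - 7)) + 101 = (-173 + (-14 - 7))/(2*(-14 - 7)) + 101 = (½)*(-173 - 21)/(-21) + 101 = (½)*(-1/21)*(-194) + 101 = 97/21 + 101 = 2218/21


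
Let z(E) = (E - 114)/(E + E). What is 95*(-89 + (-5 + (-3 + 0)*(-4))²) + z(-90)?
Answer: -56983/15 ≈ -3798.9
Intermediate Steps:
z(E) = (-114 + E)/(2*E) (z(E) = (-114 + E)/((2*E)) = (-114 + E)*(1/(2*E)) = (-114 + E)/(2*E))
95*(-89 + (-5 + (-3 + 0)*(-4))²) + z(-90) = 95*(-89 + (-5 + (-3 + 0)*(-4))²) + (½)*(-114 - 90)/(-90) = 95*(-89 + (-5 - 3*(-4))²) + (½)*(-1/90)*(-204) = 95*(-89 + (-5 + 12)²) + 17/15 = 95*(-89 + 7²) + 17/15 = 95*(-89 + 49) + 17/15 = 95*(-40) + 17/15 = -3800 + 17/15 = -56983/15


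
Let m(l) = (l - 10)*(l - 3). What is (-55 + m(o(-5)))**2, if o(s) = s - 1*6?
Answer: 57121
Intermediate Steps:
o(s) = -6 + s (o(s) = s - 6 = -6 + s)
m(l) = (-10 + l)*(-3 + l)
(-55 + m(o(-5)))**2 = (-55 + (30 + (-6 - 5)**2 - 13*(-6 - 5)))**2 = (-55 + (30 + (-11)**2 - 13*(-11)))**2 = (-55 + (30 + 121 + 143))**2 = (-55 + 294)**2 = 239**2 = 57121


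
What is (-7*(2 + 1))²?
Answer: 441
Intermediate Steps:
(-7*(2 + 1))² = (-7*3)² = (-21)² = 441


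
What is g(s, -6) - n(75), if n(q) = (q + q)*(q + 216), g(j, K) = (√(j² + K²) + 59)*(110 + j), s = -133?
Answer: -45007 - 115*√709 ≈ -48069.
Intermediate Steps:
g(j, K) = (59 + √(K² + j²))*(110 + j) (g(j, K) = (√(K² + j²) + 59)*(110 + j) = (59 + √(K² + j²))*(110 + j))
n(q) = 2*q*(216 + q) (n(q) = (2*q)*(216 + q) = 2*q*(216 + q))
g(s, -6) - n(75) = (6490 + 59*(-133) + 110*√((-6)² + (-133)²) - 133*√((-6)² + (-133)²)) - 2*75*(216 + 75) = (6490 - 7847 + 110*√(36 + 17689) - 133*√(36 + 17689)) - 2*75*291 = (6490 - 7847 + 110*√17725 - 665*√709) - 1*43650 = (6490 - 7847 + 110*(5*√709) - 665*√709) - 43650 = (6490 - 7847 + 550*√709 - 665*√709) - 43650 = (-1357 - 115*√709) - 43650 = -45007 - 115*√709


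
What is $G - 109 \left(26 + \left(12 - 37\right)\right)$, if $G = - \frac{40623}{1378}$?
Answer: $- \frac{190825}{1378} \approx -138.48$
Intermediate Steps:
$G = - \frac{40623}{1378}$ ($G = \left(-40623\right) \frac{1}{1378} = - \frac{40623}{1378} \approx -29.48$)
$G - 109 \left(26 + \left(12 - 37\right)\right) = - \frac{40623}{1378} - 109 \left(26 + \left(12 - 37\right)\right) = - \frac{40623}{1378} - 109 \left(26 - 25\right) = - \frac{40623}{1378} - 109 = - \frac{190825}{1378}$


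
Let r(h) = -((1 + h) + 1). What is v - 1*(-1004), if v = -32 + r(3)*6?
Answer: 942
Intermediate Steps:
r(h) = -2 - h (r(h) = -(2 + h) = -2 - h)
v = -62 (v = -32 + (-2 - 1*3)*6 = -32 + (-2 - 3)*6 = -32 - 5*6 = -32 - 30 = -62)
v - 1*(-1004) = -62 - 1*(-1004) = -62 + 1004 = 942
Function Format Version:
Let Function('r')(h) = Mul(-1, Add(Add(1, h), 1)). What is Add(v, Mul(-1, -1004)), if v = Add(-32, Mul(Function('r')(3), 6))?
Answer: 942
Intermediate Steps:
Function('r')(h) = Add(-2, Mul(-1, h)) (Function('r')(h) = Mul(-1, Add(2, h)) = Add(-2, Mul(-1, h)))
v = -62 (v = Add(-32, Mul(Add(-2, Mul(-1, 3)), 6)) = Add(-32, Mul(Add(-2, -3), 6)) = Add(-32, Mul(-5, 6)) = Add(-32, -30) = -62)
Add(v, Mul(-1, -1004)) = Add(-62, Mul(-1, -1004)) = Add(-62, 1004) = 942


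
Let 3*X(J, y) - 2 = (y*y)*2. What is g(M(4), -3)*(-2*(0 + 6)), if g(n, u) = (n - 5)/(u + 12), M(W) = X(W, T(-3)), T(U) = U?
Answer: -20/9 ≈ -2.2222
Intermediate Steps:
X(J, y) = ⅔ + 2*y²/3 (X(J, y) = ⅔ + ((y*y)*2)/3 = ⅔ + (y²*2)/3 = ⅔ + (2*y²)/3 = ⅔ + 2*y²/3)
M(W) = 20/3 (M(W) = ⅔ + (⅔)*(-3)² = ⅔ + (⅔)*9 = ⅔ + 6 = 20/3)
g(n, u) = (-5 + n)/(12 + u)
g(M(4), -3)*(-2*(0 + 6)) = ((-5 + 20/3)/(12 - 3))*(-2*(0 + 6)) = ((5/3)/9)*(-2*6) = ((⅑)*(5/3))*(-12) = (5/27)*(-12) = -20/9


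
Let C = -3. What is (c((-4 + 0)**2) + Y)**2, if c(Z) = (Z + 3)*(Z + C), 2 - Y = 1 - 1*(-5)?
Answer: 59049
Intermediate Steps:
Y = -4 (Y = 2 - (1 - 1*(-5)) = 2 - (1 + 5) = 2 - 1*6 = 2 - 6 = -4)
c(Z) = (-3 + Z)*(3 + Z) (c(Z) = (Z + 3)*(Z - 3) = (3 + Z)*(-3 + Z) = (-3 + Z)*(3 + Z))
(c((-4 + 0)**2) + Y)**2 = ((-9 + ((-4 + 0)**2)**2) - 4)**2 = ((-9 + ((-4)**2)**2) - 4)**2 = ((-9 + 16**2) - 4)**2 = ((-9 + 256) - 4)**2 = (247 - 4)**2 = 243**2 = 59049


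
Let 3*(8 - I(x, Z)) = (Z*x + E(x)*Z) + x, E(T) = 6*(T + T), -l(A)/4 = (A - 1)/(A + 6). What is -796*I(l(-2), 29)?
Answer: 294520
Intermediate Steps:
l(A) = -4*(-1 + A)/(6 + A) (l(A) = -4*(A - 1)/(A + 6) = -4*(-1 + A)/(6 + A))
E(T) = 12*T (E(T) = 6*(2*T) = 12*T)
I(x, Z) = 8 - x/3 - 13*Z*x/3 (I(x, Z) = 8 - ((Z*x + (12*x)*Z) + x)/3 = 8 - ((Z*x + 12*Z*x) + x)/3 = 8 - (13*Z*x + x)/3 = 8 - (x + 13*Z*x)/3 = 8 + (-x/3 - 13*Z*x/3) = 8 - x/3 - 13*Z*x/3)
-796*I(l(-2), 29) = -796*(8 - 4*(1 - 1*(-2))/(3*(6 - 2)) - 13/3*29*4*(1 - 1*(-2))/(6 - 2)) = -796*(8 - 4*(1 + 2)/(3*4) - 13/3*29*4*(1 + 2)/4) = -796*(8 - 4*3/(3*4) - 13/3*29*4*(1/4)*3) = -796*(8 - 1/3*3 - 13/3*29*3) = -796*(8 - 1 - 377) = -796*(-370) = 294520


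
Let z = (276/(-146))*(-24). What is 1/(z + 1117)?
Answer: 73/84853 ≈ 0.00086031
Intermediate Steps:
z = 3312/73 (z = (276*(-1/146))*(-24) = -138/73*(-24) = 3312/73 ≈ 45.370)
1/(z + 1117) = 1/(3312/73 + 1117) = 1/(84853/73) = 73/84853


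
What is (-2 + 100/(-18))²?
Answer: 4624/81 ≈ 57.086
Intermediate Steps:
(-2 + 100/(-18))² = (-2 + 100*(-1/18))² = (-2 - 50/9)² = (-68/9)² = 4624/81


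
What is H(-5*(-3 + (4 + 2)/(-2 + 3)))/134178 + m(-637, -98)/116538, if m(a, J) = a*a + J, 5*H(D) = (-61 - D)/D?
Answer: 680402436433/195460447050 ≈ 3.4810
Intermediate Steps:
H(D) = (-61 - D)/(5*D) (H(D) = ((-61 - D)/D)/5 = (-61 - D)/(5*D))
m(a, J) = J + a**2 (m(a, J) = a**2 + J = J + a**2)
H(-5*(-3 + (4 + 2)/(-2 + 3)))/134178 + m(-637, -98)/116538 = ((-61 - (-5)*(-3 + (4 + 2)/(-2 + 3)))/(5*((-5*(-3 + (4 + 2)/(-2 + 3))))))/134178 + (-98 + (-637)**2)/116538 = ((-61 - (-5)*(-3 + 6/1))/(5*((-5*(-3 + 6/1)))))*(1/134178) + (-98 + 405769)*(1/116538) = ((-61 - (-5)*(-3 + 6*1))/(5*((-5*(-3 + 6*1)))))*(1/134178) + 405671*(1/116538) = ((-61 - (-5)*(-3 + 6))/(5*((-5*(-3 + 6)))))*(1/134178) + 405671/116538 = ((-61 - (-5)*3)/(5*((-5*3))))*(1/134178) + 405671/116538 = ((1/5)*(-61 - 1*(-15))/(-15))*(1/134178) + 405671/116538 = ((1/5)*(-1/15)*(-61 + 15))*(1/134178) + 405671/116538 = ((1/5)*(-1/15)*(-46))*(1/134178) + 405671/116538 = (46/75)*(1/134178) + 405671/116538 = 23/5031675 + 405671/116538 = 680402436433/195460447050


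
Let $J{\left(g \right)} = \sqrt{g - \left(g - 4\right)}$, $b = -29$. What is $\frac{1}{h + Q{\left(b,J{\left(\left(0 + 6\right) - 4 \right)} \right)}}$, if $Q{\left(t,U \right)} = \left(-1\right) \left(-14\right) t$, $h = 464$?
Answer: $\frac{1}{58} \approx 0.017241$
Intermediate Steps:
$J{\left(g \right)} = 2$ ($J{\left(g \right)} = \sqrt{g - \left(g - 4\right)} = \sqrt{g - \left(-4 + g\right)} = \sqrt{4} = 2$)
$Q{\left(t,U \right)} = 14 t$
$\frac{1}{h + Q{\left(b,J{\left(\left(0 + 6\right) - 4 \right)} \right)}} = \frac{1}{464 + 14 \left(-29\right)} = \frac{1}{464 - 406} = \frac{1}{58}$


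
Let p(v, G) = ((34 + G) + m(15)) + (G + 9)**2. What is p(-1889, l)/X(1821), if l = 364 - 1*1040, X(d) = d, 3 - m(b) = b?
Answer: 444235/1821 ≈ 243.95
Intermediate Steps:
m(b) = 3 - b
l = -676 (l = 364 - 1040 = -676)
p(v, G) = 22 + G + (9 + G)**2 (p(v, G) = ((34 + G) + (3 - 1*15)) + (G + 9)**2 = ((34 + G) + (3 - 15)) + (9 + G)**2 = ((34 + G) - 12) + (9 + G)**2 = (22 + G) + (9 + G)**2 = 22 + G + (9 + G)**2)
p(-1889, l)/X(1821) = (22 - 676 + (9 - 676)**2)/1821 = (22 - 676 + (-667)**2)*(1/1821) = (22 - 676 + 444889)*(1/1821) = 444235*(1/1821) = 444235/1821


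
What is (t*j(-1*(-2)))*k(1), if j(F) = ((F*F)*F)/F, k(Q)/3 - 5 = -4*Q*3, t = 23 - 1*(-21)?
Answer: -3696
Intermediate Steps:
t = 44 (t = 23 + 21 = 44)
k(Q) = 15 - 36*Q (k(Q) = 15 + 3*(-4*Q*3) = 15 + 3*(-12*Q) = 15 - 36*Q)
j(F) = F**2 (j(F) = (F**2*F)/F = F**3/F = F**2)
(t*j(-1*(-2)))*k(1) = (44*(-1*(-2))**2)*(15 - 36*1) = (44*2**2)*(15 - 36) = (44*4)*(-21) = 176*(-21) = -3696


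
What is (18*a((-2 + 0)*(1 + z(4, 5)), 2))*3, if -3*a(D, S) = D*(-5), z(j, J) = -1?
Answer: 0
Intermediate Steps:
a(D, S) = 5*D/3 (a(D, S) = -D*(-5)/3 = -(-5)*D/3 = 5*D/3)
(18*a((-2 + 0)*(1 + z(4, 5)), 2))*3 = (18*(5*((-2 + 0)*(1 - 1))/3))*3 = (18*(5*(-2*0)/3))*3 = (18*((5/3)*0))*3 = (18*0)*3 = 0*3 = 0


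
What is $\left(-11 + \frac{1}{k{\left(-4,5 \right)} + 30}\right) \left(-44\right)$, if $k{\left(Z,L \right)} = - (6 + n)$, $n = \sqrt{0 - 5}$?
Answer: $\frac{280148}{581} - \frac{44 i \sqrt{5}}{581} \approx 482.18 - 0.16934 i$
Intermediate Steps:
$n = i \sqrt{5}$ ($n = \sqrt{-5} = i \sqrt{5} \approx 2.2361 i$)
$k{\left(Z,L \right)} = -6 - i \sqrt{5}$ ($k{\left(Z,L \right)} = - (6 + i \sqrt{5}) = -6 - i \sqrt{5}$)
$\left(-11 + \frac{1}{k{\left(-4,5 \right)} + 30}\right) \left(-44\right) = \left(-11 + \frac{1}{\left(-6 - i \sqrt{5}\right) + 30}\right) \left(-44\right) = \left(-11 + \frac{1}{24 - i \sqrt{5}}\right) \left(-44\right) = 484 - \frac{44}{24 - i \sqrt{5}}$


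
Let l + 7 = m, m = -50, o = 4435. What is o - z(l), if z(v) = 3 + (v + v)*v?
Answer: -2066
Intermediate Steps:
l = -57 (l = -7 - 50 = -57)
z(v) = 3 + 2*v**2 (z(v) = 3 + (2*v)*v = 3 + 2*v**2)
o - z(l) = 4435 - (3 + 2*(-57)**2) = 4435 - (3 + 2*3249) = 4435 - (3 + 6498) = 4435 - 1*6501 = 4435 - 6501 = -2066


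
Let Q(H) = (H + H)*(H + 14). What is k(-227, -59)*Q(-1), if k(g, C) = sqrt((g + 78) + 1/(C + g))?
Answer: -3*I*sqrt(1354210)/11 ≈ -317.37*I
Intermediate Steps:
Q(H) = 2*H*(14 + H) (Q(H) = (2*H)*(14 + H) = 2*H*(14 + H))
k(g, C) = sqrt(78 + g + 1/(C + g)) (k(g, C) = sqrt((78 + g) + 1/(C + g)) = sqrt(78 + g + 1/(C + g)))
k(-227, -59)*Q(-1) = sqrt((1 + (78 - 227)*(-59 - 227))/(-59 - 227))*(2*(-1)*(14 - 1)) = sqrt((1 - 149*(-286))/(-286))*(2*(-1)*13) = sqrt(-(1 + 42614)/286)*(-26) = sqrt(-1/286*42615)*(-26) = sqrt(-42615/286)*(-26) = (3*I*sqrt(1354210)/286)*(-26) = -3*I*sqrt(1354210)/11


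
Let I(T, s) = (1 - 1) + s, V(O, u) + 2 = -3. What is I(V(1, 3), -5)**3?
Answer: -125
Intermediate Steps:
V(O, u) = -5 (V(O, u) = -2 - 3 = -5)
I(T, s) = s (I(T, s) = 0 + s = s)
I(V(1, 3), -5)**3 = (-5)**3 = -125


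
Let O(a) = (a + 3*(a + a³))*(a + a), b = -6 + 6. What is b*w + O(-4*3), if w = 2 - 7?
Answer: 125568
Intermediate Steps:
b = 0
w = -5
O(a) = 2*a*(3*a³ + 4*a) (O(a) = (a + (3*a + 3*a³))*(2*a) = (3*a³ + 4*a)*(2*a) = 2*a*(3*a³ + 4*a))
b*w + O(-4*3) = 0*(-5) + (-4*3)²*(8 + 6*(-4*3)²) = 0 + (-12)²*(8 + 6*(-12)²) = 0 + 144*(8 + 6*144) = 0 + 144*(8 + 864) = 0 + 144*872 = 0 + 125568 = 125568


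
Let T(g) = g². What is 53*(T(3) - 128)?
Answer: -6307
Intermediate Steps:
53*(T(3) - 128) = 53*(3² - 128) = 53*(9 - 128) = 53*(-119) = -6307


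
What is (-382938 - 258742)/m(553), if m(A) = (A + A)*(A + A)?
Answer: -160420/305809 ≈ -0.52458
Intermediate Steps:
m(A) = 4*A² (m(A) = (2*A)*(2*A) = 4*A²)
(-382938 - 258742)/m(553) = (-382938 - 258742)/((4*553²)) = -641680/(4*305809) = -641680/1223236 = -641680*1/1223236 = -160420/305809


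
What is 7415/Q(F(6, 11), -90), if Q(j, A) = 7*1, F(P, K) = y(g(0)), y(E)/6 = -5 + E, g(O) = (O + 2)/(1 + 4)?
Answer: 7415/7 ≈ 1059.3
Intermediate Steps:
g(O) = ⅖ + O/5 (g(O) = (2 + O)/5 = (2 + O)*(⅕) = ⅖ + O/5)
y(E) = -30 + 6*E (y(E) = 6*(-5 + E) = -30 + 6*E)
F(P, K) = -138/5 (F(P, K) = -30 + 6*(⅖ + (⅕)*0) = -30 + 6*(⅖ + 0) = -30 + 6*(⅖) = -30 + 12/5 = -138/5)
Q(j, A) = 7
7415/Q(F(6, 11), -90) = 7415/7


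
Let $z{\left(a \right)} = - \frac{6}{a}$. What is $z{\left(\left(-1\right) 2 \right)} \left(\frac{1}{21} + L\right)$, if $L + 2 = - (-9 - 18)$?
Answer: $\frac{526}{7} \approx 75.143$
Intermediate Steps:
$L = 25$ ($L = -2 - \left(-9 - 18\right) = -2 - -27 = -2 + 27 = 25$)
$z{\left(\left(-1\right) 2 \right)} \left(\frac{1}{21} + L\right) = - \frac{6}{\left(-1\right) 2} \left(\frac{1}{21} + 25\right) = - \frac{6}{-2} \left(\frac{1}{21} + 25\right) = \left(-6\right) \left(- \frac{1}{2}\right) \frac{526}{21} = 3 \cdot \frac{526}{21} = \frac{526}{7}$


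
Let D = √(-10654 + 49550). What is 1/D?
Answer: √2431/9724 ≈ 0.0050705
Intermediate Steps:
D = 4*√2431 (D = √38896 = 4*√2431 ≈ 197.22)
1/D = 1/(4*√2431) = √2431/9724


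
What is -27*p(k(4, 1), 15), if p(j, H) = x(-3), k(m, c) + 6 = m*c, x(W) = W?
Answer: 81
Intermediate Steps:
k(m, c) = -6 + c*m (k(m, c) = -6 + m*c = -6 + c*m)
p(j, H) = -3
-27*p(k(4, 1), 15) = -27*(-3) = 81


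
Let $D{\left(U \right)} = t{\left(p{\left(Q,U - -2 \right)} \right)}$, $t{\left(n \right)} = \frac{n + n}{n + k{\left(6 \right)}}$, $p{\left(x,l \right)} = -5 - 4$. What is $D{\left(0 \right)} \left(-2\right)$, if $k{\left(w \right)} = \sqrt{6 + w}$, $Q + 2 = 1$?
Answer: $- \frac{108}{23} - \frac{24 \sqrt{3}}{23} \approx -6.503$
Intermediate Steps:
$Q = -1$ ($Q = -2 + 1 = -1$)
$p{\left(x,l \right)} = -9$ ($p{\left(x,l \right)} = -5 - 4 = -9$)
$t{\left(n \right)} = \frac{2 n}{n + 2 \sqrt{3}}$ ($t{\left(n \right)} = \frac{n + n}{n + \sqrt{6 + 6}} = \frac{2 n}{n + \sqrt{12}} = \frac{2 n}{n + 2 \sqrt{3}}$)
$D{\left(U \right)} = - \frac{18}{-9 + 2 \sqrt{3}}$ ($D{\left(U \right)} = 2 \left(-9\right) \frac{1}{-9 + 2 \sqrt{3}} = - \frac{18}{-9 + 2 \sqrt{3}}$)
$D{\left(0 \right)} \left(-2\right) = \left(\frac{54}{23} + \frac{12 \sqrt{3}}{23}\right) \left(-2\right) = - \frac{108}{23} - \frac{24 \sqrt{3}}{23}$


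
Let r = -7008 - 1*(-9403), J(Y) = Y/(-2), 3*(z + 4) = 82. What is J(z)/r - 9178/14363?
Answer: -13289327/20639631 ≈ -0.64387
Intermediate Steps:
z = 70/3 (z = -4 + (⅓)*82 = -4 + 82/3 = 70/3 ≈ 23.333)
J(Y) = -Y/2
r = 2395 (r = -7008 + 9403 = 2395)
J(z)/r - 9178/14363 = -½*70/3/2395 - 9178/14363 = -35/3*1/2395 - 9178*1/14363 = -7/1437 - 9178/14363 = -13289327/20639631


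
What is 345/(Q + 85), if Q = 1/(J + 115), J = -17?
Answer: 11270/2777 ≈ 4.0583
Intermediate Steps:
Q = 1/98 (Q = 1/(-17 + 115) = 1/98 ≈ 0.010204)
345/(Q + 85) = 345/(1/98 + 85) = 345/(8331/98) = (98/8331)*345 = 11270/2777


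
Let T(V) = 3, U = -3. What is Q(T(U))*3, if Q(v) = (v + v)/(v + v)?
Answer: 3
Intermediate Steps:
Q(v) = 1 (Q(v) = (2*v)/((2*v)) = (2*v)*(1/(2*v)) = 1)
Q(T(U))*3 = 1*3 = 3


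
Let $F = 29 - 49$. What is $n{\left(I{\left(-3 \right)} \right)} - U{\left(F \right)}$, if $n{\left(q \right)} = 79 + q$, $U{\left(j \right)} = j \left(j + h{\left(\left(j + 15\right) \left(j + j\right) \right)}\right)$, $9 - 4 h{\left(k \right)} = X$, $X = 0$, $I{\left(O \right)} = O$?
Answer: $-279$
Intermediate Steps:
$F = -20$ ($F = 29 - 49 = -20$)
$h{\left(k \right)} = \frac{9}{4}$ ($h{\left(k \right)} = \frac{9}{4} - 0 = \frac{9}{4} + 0 = \frac{9}{4}$)
$U{\left(j \right)} = j \left(\frac{9}{4} + j\right)$ ($U{\left(j \right)} = j \left(j + \frac{9}{4}\right) = j \left(\frac{9}{4} + j\right)$)
$n{\left(I{\left(-3 \right)} \right)} - U{\left(F \right)} = \left(79 - 3\right) - \frac{1}{4} \left(-20\right) \left(9 + 4 \left(-20\right)\right) = 76 - \frac{1}{4} \left(-20\right) \left(9 - 80\right) = 76 - \frac{1}{4} \left(-20\right) \left(-71\right) = 76 - 355 = -279$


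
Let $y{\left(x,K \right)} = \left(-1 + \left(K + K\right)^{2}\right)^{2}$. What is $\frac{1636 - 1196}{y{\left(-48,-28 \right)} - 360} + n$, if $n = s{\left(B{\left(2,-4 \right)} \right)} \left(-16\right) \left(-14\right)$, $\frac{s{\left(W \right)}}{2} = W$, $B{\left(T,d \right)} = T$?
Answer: $\frac{1761153496}{1965573} \approx 896.0$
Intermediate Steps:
$s{\left(W \right)} = 2 W$
$y{\left(x,K \right)} = \left(-1 + 4 K^{2}\right)^{2}$ ($y{\left(x,K \right)} = \left(-1 + \left(2 K\right)^{2}\right)^{2} = \left(-1 + 4 K^{2}\right)^{2}$)
$n = 896$ ($n = 2 \cdot 2 \left(-16\right) \left(-14\right) = 4 \left(-16\right) \left(-14\right) = \left(-64\right) \left(-14\right) = 896$)
$\frac{1636 - 1196}{y{\left(-48,-28 \right)} - 360} + n = \frac{1636 - 1196}{\left(-1 + 4 \left(-28\right)^{2}\right)^{2} - 360} + 896 = \frac{440}{\left(-1 + 4 \cdot 784\right)^{2} - 360} + 896 = \frac{440}{\left(-1 + 3136\right)^{2} - 360} + 896 = \frac{440}{3135^{2} - 360} + 896 = \frac{440}{9828225 - 360} + 896 = \frac{440}{9827865} + 896 = 440 \cdot \frac{1}{9827865} + 896 = \frac{88}{1965573} + 896 = \frac{1761153496}{1965573}$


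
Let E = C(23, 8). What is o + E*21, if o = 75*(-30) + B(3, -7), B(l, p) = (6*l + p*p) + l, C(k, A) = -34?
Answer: -2894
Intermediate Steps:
E = -34
B(l, p) = p² + 7*l (B(l, p) = (6*l + p²) + l = (p² + 6*l) + l = p² + 7*l)
o = -2180 (o = 75*(-30) + ((-7)² + 7*3) = -2250 + (49 + 21) = -2250 + 70 = -2180)
o + E*21 = -2180 - 34*21 = -2180 - 714 = -2894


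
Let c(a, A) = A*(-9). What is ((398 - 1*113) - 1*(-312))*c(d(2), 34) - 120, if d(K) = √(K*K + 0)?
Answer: -182802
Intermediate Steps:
d(K) = √(K²) (d(K) = √(K² + 0) = √(K²))
c(a, A) = -9*A
((398 - 1*113) - 1*(-312))*c(d(2), 34) - 120 = ((398 - 1*113) - 1*(-312))*(-9*34) - 120 = ((398 - 113) + 312)*(-306) - 120 = (285 + 312)*(-306) - 120 = 597*(-306) - 120 = -182682 - 120 = -182802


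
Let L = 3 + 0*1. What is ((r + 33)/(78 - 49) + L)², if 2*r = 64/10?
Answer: 379456/21025 ≈ 18.048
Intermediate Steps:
r = 16/5 (r = (64/10)/2 = (64*(⅒))/2 = (½)*(32/5) = 16/5 ≈ 3.2000)
L = 3 (L = 3 + 0 = 3)
((r + 33)/(78 - 49) + L)² = ((16/5 + 33)/(78 - 49) + 3)² = ((181/5)/29 + 3)² = ((181/5)*(1/29) + 3)² = (181/145 + 3)² = (616/145)² = 379456/21025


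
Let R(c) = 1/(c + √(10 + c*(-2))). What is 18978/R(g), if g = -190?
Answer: -3605820 + 18978*√390 ≈ -3.2310e+6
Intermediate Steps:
R(c) = 1/(c + √(10 - 2*c))
18978/R(g) = 18978/(1/(-190 + √2*√(5 - 1*(-190)))) = 18978/(1/(-190 + √2*√(5 + 190))) = 18978/(1/(-190 + √2*√195)) = 18978/(1/(-190 + √390)) = 18978*(-190 + √390) = -3605820 + 18978*√390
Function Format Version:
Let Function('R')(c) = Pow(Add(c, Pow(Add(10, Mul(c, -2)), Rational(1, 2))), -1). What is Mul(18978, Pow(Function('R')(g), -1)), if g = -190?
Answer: Add(-3605820, Mul(18978, Pow(390, Rational(1, 2)))) ≈ -3.2310e+6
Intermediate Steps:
Function('R')(c) = Pow(Add(c, Pow(Add(10, Mul(-2, c)), Rational(1, 2))), -1)
Mul(18978, Pow(Function('R')(g), -1)) = Mul(18978, Pow(Pow(Add(-190, Mul(Pow(2, Rational(1, 2)), Pow(Add(5, Mul(-1, -190)), Rational(1, 2)))), -1), -1)) = Mul(18978, Pow(Pow(Add(-190, Mul(Pow(2, Rational(1, 2)), Pow(Add(5, 190), Rational(1, 2)))), -1), -1)) = Mul(18978, Pow(Pow(Add(-190, Mul(Pow(2, Rational(1, 2)), Pow(195, Rational(1, 2)))), -1), -1)) = Mul(18978, Pow(Pow(Add(-190, Pow(390, Rational(1, 2))), -1), -1)) = Mul(18978, Add(-190, Pow(390, Rational(1, 2)))) = Add(-3605820, Mul(18978, Pow(390, Rational(1, 2))))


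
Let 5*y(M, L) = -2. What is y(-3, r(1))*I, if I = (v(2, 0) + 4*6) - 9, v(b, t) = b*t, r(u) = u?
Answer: -6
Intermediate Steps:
y(M, L) = -⅖ (y(M, L) = (⅕)*(-2) = -⅖)
I = 15 (I = (2*0 + 4*6) - 9 = (0 + 24) - 9 = 24 - 9 = 15)
y(-3, r(1))*I = -⅖*15 = -6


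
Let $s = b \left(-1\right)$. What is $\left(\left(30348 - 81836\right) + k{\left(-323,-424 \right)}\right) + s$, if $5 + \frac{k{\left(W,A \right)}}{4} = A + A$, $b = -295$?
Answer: $-54605$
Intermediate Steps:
$k{\left(W,A \right)} = -20 + 8 A$ ($k{\left(W,A \right)} = -20 + 4 \left(A + A\right) = -20 + 4 \cdot 2 A = -20 + 8 A$)
$s = 295$ ($s = \left(-295\right) \left(-1\right) = 295$)
$\left(\left(30348 - 81836\right) + k{\left(-323,-424 \right)}\right) + s = \left(\left(30348 - 81836\right) + \left(-20 + 8 \left(-424\right)\right)\right) + 295 = \left(\left(30348 - 81836\right) - 3412\right) + 295 = \left(-51488 - 3412\right) + 295 = -54900 + 295 = -54605$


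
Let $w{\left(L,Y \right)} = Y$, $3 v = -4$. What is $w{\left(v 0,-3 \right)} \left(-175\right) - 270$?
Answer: $255$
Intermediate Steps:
$v = - \frac{4}{3}$ ($v = \frac{1}{3} \left(-4\right) = - \frac{4}{3} \approx -1.3333$)
$w{\left(v 0,-3 \right)} \left(-175\right) - 270 = \left(-3\right) \left(-175\right) - 270 = 525 - 270 = 255$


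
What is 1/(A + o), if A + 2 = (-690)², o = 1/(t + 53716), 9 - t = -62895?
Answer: 116620/55522548761 ≈ 2.1004e-6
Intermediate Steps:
t = 62904 (t = 9 - 1*(-62895) = 9 + 62895 = 62904)
o = 1/116620 (o = 1/(62904 + 53716) = 1/116620 ≈ 8.5749e-6)
A = 476098 (A = -2 + (-690)² = -2 + 476100 = 476098)
1/(A + o) = 1/(476098 + 1/116620) = 1/(55522548761/116620) = 116620/55522548761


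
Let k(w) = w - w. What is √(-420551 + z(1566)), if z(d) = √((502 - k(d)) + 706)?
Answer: √(-420551 + 2*√302) ≈ 648.47*I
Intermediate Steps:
k(w) = 0
z(d) = 2*√302 (z(d) = √((502 - 1*0) + 706) = √((502 + 0) + 706) = √(502 + 706) = √1208 = 2*√302)
√(-420551 + z(1566)) = √(-420551 + 2*√302)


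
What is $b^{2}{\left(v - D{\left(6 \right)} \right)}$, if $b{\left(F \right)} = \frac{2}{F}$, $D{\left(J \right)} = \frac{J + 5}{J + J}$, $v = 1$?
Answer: $576$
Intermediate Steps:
$D{\left(J \right)} = \frac{5 + J}{2 J}$
$b^{2}{\left(v - D{\left(6 \right)} \right)} = \left(\frac{2}{1 - \frac{5 + 6}{2 \cdot 6}}\right)^{2} = \left(\frac{2}{1 - \frac{1}{2} \cdot \frac{1}{6} \cdot 11}\right)^{2} = \left(\frac{2}{1 - \frac{11}{12}}\right)^{2} = \left(2 \frac{1}{\frac{1}{12}}\right)^{2} = \left(2 \cdot 12\right)^{2} = 24^{2} = 576$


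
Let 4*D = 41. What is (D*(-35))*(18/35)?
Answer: -369/2 ≈ -184.50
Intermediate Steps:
D = 41/4 (D = (1/4)*41 = 41/4 ≈ 10.250)
(D*(-35))*(18/35) = ((41/4)*(-35))*(18/35) = -12915/(2*35) = -1435/4*18/35 = -369/2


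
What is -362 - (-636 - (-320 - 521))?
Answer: -567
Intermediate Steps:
-362 - (-636 - (-320 - 521)) = -362 - (-636 - 1*(-841)) = -362 - (-636 + 841) = -362 - 1*205 = -362 - 205 = -567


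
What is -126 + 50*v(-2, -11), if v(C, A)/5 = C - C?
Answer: -126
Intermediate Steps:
v(C, A) = 0 (v(C, A) = 5*(C - C) = 5*0 = 0)
-126 + 50*v(-2, -11) = -126 + 50*0 = -126 + 0 = -126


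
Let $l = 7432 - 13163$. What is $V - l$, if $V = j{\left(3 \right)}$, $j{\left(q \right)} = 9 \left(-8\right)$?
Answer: $5659$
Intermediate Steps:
$j{\left(q \right)} = -72$
$V = -72$
$l = -5731$ ($l = 7432 - 13163 = -5731$)
$V - l = -72 - -5731 = -72 + 5731 = 5659$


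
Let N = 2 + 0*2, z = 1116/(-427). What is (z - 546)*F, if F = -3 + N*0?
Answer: 702774/427 ≈ 1645.8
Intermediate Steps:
z = -1116/427 (z = 1116*(-1/427) = -1116/427 ≈ -2.6136)
N = 2 (N = 2 + 0 = 2)
F = -3 (F = -3 + 2*0 = -3 + 0 = -3)
(z - 546)*F = (-1116/427 - 546)*(-3) = -234258/427*(-3) = 702774/427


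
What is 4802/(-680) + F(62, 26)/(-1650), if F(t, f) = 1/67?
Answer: -26543089/3758700 ≈ -7.0618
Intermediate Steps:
F(t, f) = 1/67
4802/(-680) + F(62, 26)/(-1650) = 4802/(-680) + (1/67)/(-1650) = 4802*(-1/680) + (1/67)*(-1/1650) = -2401/340 - 1/110550 = -26543089/3758700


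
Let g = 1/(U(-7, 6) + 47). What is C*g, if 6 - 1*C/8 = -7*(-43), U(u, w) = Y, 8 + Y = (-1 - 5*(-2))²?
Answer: -59/3 ≈ -19.667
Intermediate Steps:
Y = 73 (Y = -8 + (-1 - 5*(-2))² = -8 + (-1 + 10)² = -8 + 9² = -8 + 81 = 73)
U(u, w) = 73
g = 1/120 (g = 1/(73 + 47) = 1/120 ≈ 0.0083333)
C = -2360 (C = 48 - (-56)*(-43) = 48 - 8*301 = 48 - 2408 = -2360)
C*g = -2360*1/120 = -59/3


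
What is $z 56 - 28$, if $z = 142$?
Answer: $7924$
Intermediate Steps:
$z 56 - 28 = 142 \cdot 56 - 28 = 7952 + \left(-68 + 40\right) = 7952 - 28 = 7924$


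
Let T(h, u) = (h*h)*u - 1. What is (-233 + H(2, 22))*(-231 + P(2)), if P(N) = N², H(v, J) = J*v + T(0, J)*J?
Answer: 47897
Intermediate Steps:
T(h, u) = -1 + u*h² (T(h, u) = h²*u - 1 = u*h² - 1 = -1 + u*h²)
H(v, J) = -J + J*v (H(v, J) = J*v + (-1 + J*0²)*J = J*v + (-1 + J*0)*J = J*v + (-1 + 0)*J = J*v - J = -J + J*v)
(-233 + H(2, 22))*(-231 + P(2)) = (-233 + 22*(-1 + 2))*(-231 + 2²) = (-233 + 22*1)*(-231 + 4) = (-233 + 22)*(-227) = -211*(-227) = 47897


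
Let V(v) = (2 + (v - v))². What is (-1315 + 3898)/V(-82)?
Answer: 2583/4 ≈ 645.75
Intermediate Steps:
V(v) = 4 (V(v) = (2 + 0)² = 2² = 4)
(-1315 + 3898)/V(-82) = (-1315 + 3898)/4 = 2583*(¼) = 2583/4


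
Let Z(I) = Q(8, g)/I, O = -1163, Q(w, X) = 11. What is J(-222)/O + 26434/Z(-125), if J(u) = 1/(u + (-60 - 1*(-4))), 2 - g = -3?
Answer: -1068310284489/3556454 ≈ -3.0039e+5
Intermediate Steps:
g = 5 (g = 2 - 1*(-3) = 2 + 3 = 5)
J(u) = 1/(-56 + u) (J(u) = 1/(u + (-60 + 4)) = 1/(u - 56) = 1/(-56 + u))
Z(I) = 11/I
J(-222)/O + 26434/Z(-125) = 1/(-56 - 222*(-1163)) + 26434/((11/(-125))) = -1/1163/(-278) + 26434/((11*(-1/125))) = -1/278*(-1/1163) + 26434/(-11/125) = 1/323314 + 26434*(-125/11) = 1/323314 - 3304250/11 = -1068310284489/3556454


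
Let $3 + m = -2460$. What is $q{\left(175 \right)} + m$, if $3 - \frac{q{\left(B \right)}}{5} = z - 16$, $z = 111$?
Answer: $-2923$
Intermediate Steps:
$m = -2463$ ($m = -3 - 2460 = -2463$)
$q{\left(B \right)} = -460$ ($q{\left(B \right)} = 15 - 5 \left(111 - 16\right) = 15 - 475 = -460$)
$q{\left(175 \right)} + m = -460 - 2463 = -2923$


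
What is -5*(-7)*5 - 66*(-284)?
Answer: 18919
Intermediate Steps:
-5*(-7)*5 - 66*(-284) = 35*5 + 18744 = 175 + 18744 = 18919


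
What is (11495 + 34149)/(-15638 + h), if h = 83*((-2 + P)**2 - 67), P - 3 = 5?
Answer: -45644/18211 ≈ -2.5064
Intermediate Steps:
P = 8 (P = 3 + 5 = 8)
h = -2573 (h = 83*((-2 + 8)**2 - 67) = 83*(6**2 - 67) = 83*(36 - 67) = 83*(-31) = -2573)
(11495 + 34149)/(-15638 + h) = (11495 + 34149)/(-15638 - 2573) = 45644/(-18211) = 45644*(-1/18211) = -45644/18211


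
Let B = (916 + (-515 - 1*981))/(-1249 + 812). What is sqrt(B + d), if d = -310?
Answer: I*sqrt(58946930)/437 ≈ 17.569*I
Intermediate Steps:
B = 580/437 (B = (916 + (-515 - 981))/(-437) = (916 - 1496)*(-1/437) = -580*(-1/437) = 580/437 ≈ 1.3272)
sqrt(B + d) = sqrt(580/437 - 310) = sqrt(-134890/437) = I*sqrt(58946930)/437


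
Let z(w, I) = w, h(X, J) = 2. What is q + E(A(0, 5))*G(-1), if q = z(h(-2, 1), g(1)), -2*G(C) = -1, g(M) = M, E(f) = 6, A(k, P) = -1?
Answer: 5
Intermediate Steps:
G(C) = ½ (G(C) = -½*(-1) = ½)
q = 2
q + E(A(0, 5))*G(-1) = 2 + 6*(½) = 2 + 3 = 5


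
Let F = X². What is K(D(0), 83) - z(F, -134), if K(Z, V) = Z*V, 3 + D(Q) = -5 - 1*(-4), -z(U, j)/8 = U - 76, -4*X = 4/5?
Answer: -23492/25 ≈ -939.68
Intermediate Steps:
X = -⅕ (X = -1/5 = -¼*⅘ = -⅕ ≈ -0.20000)
F = 1/25 (F = (-⅕)² = 1/25 ≈ 0.040000)
z(U, j) = 608 - 8*U (z(U, j) = -8*(U - 76) = -8*(-76 + U) = 608 - 8*U)
D(Q) = -4 (D(Q) = -3 + (-5 - 1*(-4)) = -3 + (-5 + 4) = -3 - 1 = -4)
K(Z, V) = V*Z
K(D(0), 83) - z(F, -134) = 83*(-4) - (608 - 8*1/25) = -332 - (608 - 8/25) = -332 - 1*15192/25 = -332 - 15192/25 = -23492/25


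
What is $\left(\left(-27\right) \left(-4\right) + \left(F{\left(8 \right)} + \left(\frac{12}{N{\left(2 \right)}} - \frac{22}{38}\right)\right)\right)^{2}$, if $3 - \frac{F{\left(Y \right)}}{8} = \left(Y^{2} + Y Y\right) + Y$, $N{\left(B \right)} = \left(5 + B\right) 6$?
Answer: $\frac{16176532969}{17689} \approx 9.145 \cdot 10^{5}$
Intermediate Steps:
$N{\left(B \right)} = 30 + 6 B$
$F{\left(Y \right)} = 24 - 16 Y^{2} - 8 Y$ ($F{\left(Y \right)} = 24 - 8 \left(\left(Y^{2} + Y Y\right) + Y\right) = 24 - 8 \left(\left(Y^{2} + Y^{2}\right) + Y\right) = 24 - 8 \left(2 Y^{2} + Y\right) = 24 - 8 \left(Y + 2 Y^{2}\right) = 24 - \left(8 Y + 16 Y^{2}\right) = 24 - 16 Y^{2} - 8 Y$)
$\left(\left(-27\right) \left(-4\right) + \left(F{\left(8 \right)} + \left(\frac{12}{N{\left(2 \right)}} - \frac{22}{38}\right)\right)\right)^{2} = \left(\left(-27\right) \left(-4\right) + \left(\left(24 - 16 \cdot 8^{2} - 64\right) + \left(\frac{12}{30 + 6 \cdot 2} - \frac{22}{38}\right)\right)\right)^{2} = \left(108 + \left(\left(24 - 1024 - 64\right) + \left(\frac{12}{30 + 12} - \frac{11}{19}\right)\right)\right)^{2} = \left(108 - \left(\frac{20227}{19} - \frac{2}{7}\right)\right)^{2} = \left(108 + \left(-1064 + \left(12 \cdot \frac{1}{42} - \frac{11}{19}\right)\right)\right)^{2} = \left(108 + \left(-1064 + \left(\frac{2}{7} - \frac{11}{19}\right)\right)\right)^{2} = \left(108 - \frac{141551}{133}\right)^{2} = \left(- \frac{127187}{133}\right)^{2} = \frac{16176532969}{17689}$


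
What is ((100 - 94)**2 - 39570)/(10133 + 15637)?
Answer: -6589/4295 ≈ -1.5341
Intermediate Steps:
((100 - 94)**2 - 39570)/(10133 + 15637) = (6**2 - 39570)/25770 = (36 - 39570)*(1/25770) = -39534*1/25770 = -6589/4295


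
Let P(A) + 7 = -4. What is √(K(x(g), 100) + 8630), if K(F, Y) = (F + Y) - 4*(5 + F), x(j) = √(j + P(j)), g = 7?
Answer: √(8710 - 6*I) ≈ 93.327 - 0.0321*I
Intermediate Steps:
P(A) = -11 (P(A) = -7 - 4 = -11)
x(j) = √(-11 + j) (x(j) = √(j - 11) = √(-11 + j))
K(F, Y) = -20 + Y - 3*F (K(F, Y) = (F + Y) + (-20 - 4*F) = -20 + Y - 3*F)
√(K(x(g), 100) + 8630) = √((-20 + 100 - 3*√(-11 + 7)) + 8630) = √((-20 + 100 - 6*I) + 8630) = √((80 - 6*I) + 8630) = √(8710 - 6*I)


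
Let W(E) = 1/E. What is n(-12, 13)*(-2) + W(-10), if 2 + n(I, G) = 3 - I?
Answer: -261/10 ≈ -26.100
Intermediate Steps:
n(I, G) = 1 - I (n(I, G) = -2 + (3 - I) = 1 - I)
n(-12, 13)*(-2) + W(-10) = (1 - 1*(-12))*(-2) + 1/(-10) = (1 + 12)*(-2) - ⅒ = 13*(-2) - ⅒ = -26 - ⅒ = -261/10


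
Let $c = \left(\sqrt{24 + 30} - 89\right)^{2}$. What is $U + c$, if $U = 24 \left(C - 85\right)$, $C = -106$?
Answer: $3391 - 534 \sqrt{6} \approx 2083.0$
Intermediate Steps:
$U = -4584$ ($U = 24 \left(-106 - 85\right) = 24 \left(-191\right) = -4584$)
$c = \left(-89 + 3 \sqrt{6}\right)^{2}$ ($c = \left(\sqrt{54} - 89\right)^{2} = \left(3 \sqrt{6} - 89\right)^{2} = \left(-89 + 3 \sqrt{6}\right)^{2} \approx 6667.0$)
$U + c = -4584 + \left(7975 - 534 \sqrt{6}\right) = 3391 - 534 \sqrt{6}$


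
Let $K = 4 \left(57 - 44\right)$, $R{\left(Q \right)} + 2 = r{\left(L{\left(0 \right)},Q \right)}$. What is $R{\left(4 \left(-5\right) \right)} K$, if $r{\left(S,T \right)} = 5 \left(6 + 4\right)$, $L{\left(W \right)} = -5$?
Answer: $2496$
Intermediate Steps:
$r{\left(S,T \right)} = 50$ ($r{\left(S,T \right)} = 5 \cdot 10 = 50$)
$R{\left(Q \right)} = 48$ ($R{\left(Q \right)} = -2 + 50 = 48$)
$K = 52$ ($K = 4 \cdot 13 = 52$)
$R{\left(4 \left(-5\right) \right)} K = 48 \cdot 52 = 2496$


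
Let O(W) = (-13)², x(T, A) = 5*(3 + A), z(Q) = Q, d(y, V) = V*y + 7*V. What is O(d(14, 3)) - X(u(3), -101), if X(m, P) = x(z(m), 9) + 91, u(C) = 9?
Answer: 18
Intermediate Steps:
d(y, V) = 7*V + V*y
x(T, A) = 15 + 5*A
O(W) = 169
X(m, P) = 151 (X(m, P) = (15 + 5*9) + 91 = (15 + 45) + 91 = 60 + 91 = 151)
O(d(14, 3)) - X(u(3), -101) = 169 - 1*151 = 169 - 151 = 18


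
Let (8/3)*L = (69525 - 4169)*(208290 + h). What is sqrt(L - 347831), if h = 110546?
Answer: 5*sqrt(312553771) ≈ 88396.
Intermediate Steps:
L = 7814192106 (L = 3*((69525 - 4169)*(208290 + 110546))/8 = 3*(65356*318836)/8 = (3/8)*20837845616 = 7814192106)
sqrt(L - 347831) = sqrt(7814192106 - 347831) = sqrt(7813844275) = 5*sqrt(312553771)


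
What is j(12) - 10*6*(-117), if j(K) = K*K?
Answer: 7164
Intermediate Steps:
j(K) = K²
j(12) - 10*6*(-117) = 12² - 10*6*(-117) = 144 - 60*(-117) = 144 + 7020 = 7164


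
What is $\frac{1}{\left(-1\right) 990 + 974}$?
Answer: $- \frac{1}{16} \approx -0.0625$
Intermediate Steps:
$\frac{1}{\left(-1\right) 990 + 974} = \frac{1}{-990 + 974} = \frac{1}{-16} = - \frac{1}{16}$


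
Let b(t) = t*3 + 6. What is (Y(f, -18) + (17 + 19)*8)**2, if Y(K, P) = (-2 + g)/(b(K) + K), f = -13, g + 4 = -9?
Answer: 175907169/2116 ≈ 83132.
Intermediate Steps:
g = -13 (g = -4 - 9 = -13)
b(t) = 6 + 3*t (b(t) = 3*t + 6 = 6 + 3*t)
Y(K, P) = -15/(6 + 4*K) (Y(K, P) = (-2 - 13)/((6 + 3*K) + K) = -15/(6 + 4*K))
(Y(f, -18) + (17 + 19)*8)**2 = (-15/(6 + 4*(-13)) + (17 + 19)*8)**2 = (-15/(6 - 52) + 36*8)**2 = (-15/(-46) + 288)**2 = (-15*(-1/46) + 288)**2 = (15/46 + 288)**2 = (13263/46)**2 = 175907169/2116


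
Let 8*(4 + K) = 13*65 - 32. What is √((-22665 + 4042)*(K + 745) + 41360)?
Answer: I*√250413526/4 ≈ 3956.1*I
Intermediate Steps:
K = 781/8 (K = -4 + (13*65 - 32)/8 = -4 + (845 - 32)/8 = -4 + (⅛)*813 = -4 + 813/8 = 781/8 ≈ 97.625)
√((-22665 + 4042)*(K + 745) + 41360) = √((-22665 + 4042)*(781/8 + 745) + 41360) = √(-18623*6741/8 + 41360) = √(-125537643/8 + 41360) = √(-125206763/8) = I*√250413526/4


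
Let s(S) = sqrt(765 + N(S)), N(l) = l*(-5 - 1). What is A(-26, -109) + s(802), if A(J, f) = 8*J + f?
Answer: -317 + I*sqrt(4047) ≈ -317.0 + 63.616*I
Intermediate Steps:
A(J, f) = f + 8*J
N(l) = -6*l (N(l) = l*(-6) = -6*l)
s(S) = sqrt(765 - 6*S)
A(-26, -109) + s(802) = (-109 + 8*(-26)) + sqrt(765 - 6*802) = (-109 - 208) + sqrt(765 - 4812) = -317 + sqrt(-4047) = -317 + I*sqrt(4047)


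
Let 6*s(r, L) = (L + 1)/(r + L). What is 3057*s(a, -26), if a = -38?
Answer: 25475/128 ≈ 199.02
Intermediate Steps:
s(r, L) = (1 + L)/(6*(L + r)) (s(r, L) = ((L + 1)/(r + L))/6 = ((1 + L)/(L + r))/6 = (1 + L)/(6*(L + r)))
3057*s(a, -26) = 3057*((1 - 26)/(6*(-26 - 38))) = 3057*((1/6)*(-25)/(-64)) = 3057*((1/6)*(-1/64)*(-25)) = 3057*(25/384) = 25475/128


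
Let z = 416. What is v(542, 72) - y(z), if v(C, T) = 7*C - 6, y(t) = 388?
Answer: 3400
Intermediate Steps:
v(C, T) = -6 + 7*C
v(542, 72) - y(z) = (-6 + 7*542) - 1*388 = (-6 + 3794) - 388 = 3788 - 388 = 3400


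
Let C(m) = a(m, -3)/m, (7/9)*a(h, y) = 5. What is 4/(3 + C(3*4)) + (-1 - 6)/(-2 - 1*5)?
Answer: 211/99 ≈ 2.1313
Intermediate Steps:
a(h, y) = 45/7 (a(h, y) = (9/7)*5 = 45/7)
C(m) = 45/(7*m)
4/(3 + C(3*4)) + (-1 - 6)/(-2 - 1*5) = 4/(3 + 45/(7*((3*4)))) + (-1 - 6)/(-2 - 1*5) = 4/(3 + (45/7)/12) - 7/(-2 - 5) = 4/(3 + (45/7)*(1/12)) - 7/(-7) = 4/(3 + 15/28) - 7*(-1/7) = 4/(99/28) + 1 = (28/99)*4 + 1 = 112/99 + 1 = 211/99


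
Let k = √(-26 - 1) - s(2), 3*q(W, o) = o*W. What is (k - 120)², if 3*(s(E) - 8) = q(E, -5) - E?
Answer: 1288309/81 - 2272*I*√3/3 ≈ 15905.0 - 1311.7*I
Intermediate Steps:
q(W, o) = W*o/3 (q(W, o) = (o*W)/3 = (W*o)/3 = W*o/3)
s(E) = 8 - 8*E/9 (s(E) = 8 + ((⅓)*E*(-5) - E)/3 = 8 + (-5*E/3 - E)/3 = 8 + (-8*E/3)/3 = 8 - 8*E/9)
k = -56/9 + 3*I*√3 (k = √(-26 - 1) - (8 - 8/9*2) = √(-27) - (8 - 16/9) = 3*I*√3 - 1*56/9 = 3*I*√3 - 56/9 = -56/9 + 3*I*√3 ≈ -6.2222 + 5.1962*I)
(k - 120)² = ((-56/9 + 3*I*√3) - 120)² = (-1136/9 + 3*I*√3)²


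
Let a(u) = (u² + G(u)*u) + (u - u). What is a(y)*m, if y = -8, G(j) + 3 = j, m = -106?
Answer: -16112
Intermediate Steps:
G(j) = -3 + j
a(u) = u² + u*(-3 + u) (a(u) = (u² + (-3 + u)*u) + (u - u) = (u² + u*(-3 + u)) + 0 = u² + u*(-3 + u))
a(y)*m = -8*(-3 + 2*(-8))*(-106) = -8*(-3 - 16)*(-106) = -8*(-19)*(-106) = 152*(-106) = -16112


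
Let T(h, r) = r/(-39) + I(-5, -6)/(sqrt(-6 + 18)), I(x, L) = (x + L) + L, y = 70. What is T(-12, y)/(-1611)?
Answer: 70/62829 + 17*sqrt(3)/9666 ≈ 0.0041604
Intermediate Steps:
I(x, L) = x + 2*L (I(x, L) = (L + x) + L = x + 2*L)
T(h, r) = -17*sqrt(3)/6 - r/39 (T(h, r) = r/(-39) + (-5 + 2*(-6))/(sqrt(-6 + 18)) = r*(-1/39) + (-5 - 12)/(sqrt(12)) = -r/39 - 17*sqrt(3)/6 = -17*sqrt(3)/6 - r/39)
T(-12, y)/(-1611) = (-17*sqrt(3)/6 - 1/39*70)/(-1611) = (-17*sqrt(3)/6 - 70/39)*(-1/1611) = (-70/39 - 17*sqrt(3)/6)*(-1/1611) = 70/62829 + 17*sqrt(3)/9666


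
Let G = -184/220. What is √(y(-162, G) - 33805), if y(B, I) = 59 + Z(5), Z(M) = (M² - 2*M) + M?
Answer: I*√33726 ≈ 183.65*I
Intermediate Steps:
G = -46/55 (G = -184*1/220 = -46/55 ≈ -0.83636)
Z(M) = M² - M
y(B, I) = 79 (y(B, I) = 59 + 5*(-1 + 5) = 59 + 5*4 = 59 + 20 = 79)
√(y(-162, G) - 33805) = √(79 - 33805) = √(-33726) = I*√33726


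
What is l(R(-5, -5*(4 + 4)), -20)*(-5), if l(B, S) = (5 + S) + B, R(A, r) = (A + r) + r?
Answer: 500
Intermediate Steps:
R(A, r) = A + 2*r
l(B, S) = 5 + B + S
l(R(-5, -5*(4 + 4)), -20)*(-5) = (5 + (-5 + 2*(-5*(4 + 4))) - 20)*(-5) = (5 + (-5 + 2*(-5*8)) - 20)*(-5) = (5 + (-5 + 2*(-40)) - 20)*(-5) = (5 + (-5 - 80) - 20)*(-5) = (5 - 85 - 20)*(-5) = -100*(-5) = 500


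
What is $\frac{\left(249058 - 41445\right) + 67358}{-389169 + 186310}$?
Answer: $- \frac{274971}{202859} \approx -1.3555$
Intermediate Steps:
$\frac{\left(249058 - 41445\right) + 67358}{-389169 + 186310} = \frac{\left(249058 - 41445\right) + 67358}{-202859} = \left(207613 + 67358\right) \left(- \frac{1}{202859}\right) = 274971 \left(- \frac{1}{202859}\right) = - \frac{274971}{202859}$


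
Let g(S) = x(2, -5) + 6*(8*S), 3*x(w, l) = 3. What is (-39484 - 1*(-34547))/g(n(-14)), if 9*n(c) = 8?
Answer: -14811/131 ≈ -113.06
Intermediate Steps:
n(c) = 8/9 (n(c) = (⅑)*8 = 8/9)
x(w, l) = 1 (x(w, l) = (⅓)*3 = 1)
g(S) = 1 + 48*S (g(S) = 1 + 6*(8*S) = 1 + 48*S)
(-39484 - 1*(-34547))/g(n(-14)) = (-39484 - 1*(-34547))/(1 + 48*(8/9)) = (-39484 + 34547)/(1 + 128/3) = -4937/131/3 = -4937*3/131 = -14811/131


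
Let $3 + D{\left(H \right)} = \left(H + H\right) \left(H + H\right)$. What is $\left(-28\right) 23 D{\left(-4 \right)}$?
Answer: $-39284$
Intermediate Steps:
$D{\left(H \right)} = -3 + 4 H^{2}$ ($D{\left(H \right)} = -3 + \left(H + H\right) \left(H + H\right) = -3 + 2 H 2 H = -3 + 4 H^{2}$)
$\left(-28\right) 23 D{\left(-4 \right)} = \left(-28\right) 23 \left(-3 + 4 \left(-4\right)^{2}\right) = - 644 \left(-3 + 4 \cdot 16\right) = - 644 \left(-3 + 64\right) = \left(-644\right) 61 = -39284$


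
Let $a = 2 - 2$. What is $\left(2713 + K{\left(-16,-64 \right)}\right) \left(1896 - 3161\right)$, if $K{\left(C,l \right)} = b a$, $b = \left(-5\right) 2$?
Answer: $-3431945$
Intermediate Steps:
$a = 0$ ($a = 2 - 2 = 0$)
$b = -10$
$K{\left(C,l \right)} = 0$ ($K{\left(C,l \right)} = \left(-10\right) 0 = 0$)
$\left(2713 + K{\left(-16,-64 \right)}\right) \left(1896 - 3161\right) = \left(2713 + 0\right) \left(1896 - 3161\right) = 2713 \left(-1265\right) = -3431945$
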